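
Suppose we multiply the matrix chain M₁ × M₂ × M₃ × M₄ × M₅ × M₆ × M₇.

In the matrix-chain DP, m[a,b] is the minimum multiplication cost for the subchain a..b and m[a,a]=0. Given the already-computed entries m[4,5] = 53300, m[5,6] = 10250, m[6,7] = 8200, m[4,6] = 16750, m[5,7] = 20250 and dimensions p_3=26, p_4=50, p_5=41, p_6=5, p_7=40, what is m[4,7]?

21950

m[4,7] = min over k∈[4,6] of m[4,k]+m[k+1,7]+p_{3}·p_k·p_{7}.
k=4: 0 + 20250 + 26·50·40 = 72250; k=5: 53300 + 8200 + 26·41·40 = 104140; k=6: 16750 + 0 + 26·5·40 = 21950.
Minimum: 21950 at k=6.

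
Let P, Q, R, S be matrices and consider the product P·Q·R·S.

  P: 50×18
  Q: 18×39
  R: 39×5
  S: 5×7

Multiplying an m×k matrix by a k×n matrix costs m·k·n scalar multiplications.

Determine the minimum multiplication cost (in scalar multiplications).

9760

Adjacent pairs: PQ = 50·18·39 = 35100; QR = 18·39·5 = 3510; RS = 39·5·7 = 1365.
Length 3: P..R: k=1: 0+3510+50·18·5=8010; k=2: 35100+0+50·39·5=44850 → min 8010 | Q..S: k=2: 0+1365+18·39·7=6279; k=3: 3510+0+18·5·7=4140 → min 4140.
Length 4: P..S: k=1: 0+4140+50·18·7=10440; k=2: 35100+1365+50·39·7=50115; k=3: 8010+0+50·5·7=9760 → min 9760.
Optimal order: ((P·(Q·R))·S) with cost 9760.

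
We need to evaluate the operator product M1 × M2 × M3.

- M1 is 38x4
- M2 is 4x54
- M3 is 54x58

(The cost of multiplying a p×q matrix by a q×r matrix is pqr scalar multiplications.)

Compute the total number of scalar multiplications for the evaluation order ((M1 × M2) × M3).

127224

(M1 × M2): 38×4 by 4×54 → 38×54, cost 38·4·54 = 8208
((M1 × M2) × M3): 38×54 by 54×58 → 38×58, cost 38·54·58 = 119016; cumulative 127224
Total: 127224 scalar multiplications.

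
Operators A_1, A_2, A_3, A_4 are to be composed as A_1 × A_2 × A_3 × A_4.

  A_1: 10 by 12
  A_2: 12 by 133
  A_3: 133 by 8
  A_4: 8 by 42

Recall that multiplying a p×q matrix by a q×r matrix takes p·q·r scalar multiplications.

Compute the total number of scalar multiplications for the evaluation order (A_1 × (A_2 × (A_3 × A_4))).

(A_3 × A_4): 133×8 by 8×42 → 133×42, cost 133·8·42 = 44688
(A_2 × (A_3 × A_4)): 12×133 by 133×42 → 12×42, cost 12·133·42 = 67032; cumulative 111720
(A_1 × (A_2 × (A_3 × A_4))): 10×12 by 12×42 → 10×42, cost 10·12·42 = 5040; cumulative 116760
Total: 116760 scalar multiplications.

116760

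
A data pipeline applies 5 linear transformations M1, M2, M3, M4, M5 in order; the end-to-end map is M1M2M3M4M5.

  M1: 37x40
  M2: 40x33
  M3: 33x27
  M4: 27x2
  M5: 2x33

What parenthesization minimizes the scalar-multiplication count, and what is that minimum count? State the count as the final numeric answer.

9824

Adjacent pairs: M1M2 = 37·40·33 = 48840; M2M3 = 40·33·27 = 35640; M3M4 = 33·27·2 = 1782; M4M5 = 27·2·33 = 1782.
Length 3: M1..M3: k=1: 0+35640+37·40·27=75600; k=2: 48840+0+37·33·27=81807 → min 75600 | M2..M4: k=2: 0+1782+40·33·2=4422; k=3: 35640+0+40·27·2=37800 → min 4422 | M3..M5: k=3: 0+1782+33·27·33=31185; k=4: 1782+0+33·2·33=3960 → min 3960.
Length 4: M1..M4: k=1: 0+4422+37·40·2=7382; k=2: 48840+1782+37·33·2=53064; k=3: 75600+0+37·27·2=77598 → min 7382 | M2..M5: k=2: 0+3960+40·33·33=47520; k=3: 35640+1782+40·27·33=73062; k=4: 4422+0+40·2·33=7062 → min 7062.
Length 5: M1..M5: k=1: 0+7062+37·40·33=55902; k=2: 48840+3960+37·33·33=93093; k=3: 75600+1782+37·27·33=110349; k=4: 7382+0+37·2·33=9824 → min 9824.
Optimal parenthesization: ((M1(M2(M3M4)))M5) with cost 9824.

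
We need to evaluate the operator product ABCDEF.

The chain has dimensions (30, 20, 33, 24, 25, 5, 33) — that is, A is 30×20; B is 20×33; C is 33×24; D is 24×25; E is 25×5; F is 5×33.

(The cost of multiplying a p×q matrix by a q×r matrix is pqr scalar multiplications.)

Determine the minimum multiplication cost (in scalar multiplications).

Adjacent pairs: AB = 30·20·33 = 19800; BC = 20·33·24 = 15840; CD = 33·24·25 = 19800; DE = 24·25·5 = 3000; EF = 25·5·33 = 4125.
Length 3: A..C: k=1: 0+15840+30·20·24=30240; k=2: 19800+0+30·33·24=43560 → min 30240 | B..D: k=2: 0+19800+20·33·25=36300; k=3: 15840+0+20·24·25=27840 → min 27840 | C..E: k=3: 0+3000+33·24·5=6960; k=4: 19800+0+33·25·5=23925 → min 6960 | D..F: k=4: 0+4125+24·25·33=23925; k=5: 3000+0+24·5·33=6960 → min 6960.
Length 4: A..D: k=1: 0+27840+30·20·25=42840; k=2: 19800+19800+30·33·25=64350; k=3: 30240+0+30·24·25=48240 → min 42840 | B..E: k=2: 0+6960+20·33·5=10260; k=3: 15840+3000+20·24·5=21240; k=4: 27840+0+20·25·5=30340 → min 10260 | C..F: k=3: 0+6960+33·24·33=33096; k=4: 19800+4125+33·25·33=51150; k=5: 6960+0+33·5·33=12405 → min 12405.
Length 5: A..E: k=1: 0+10260+30·20·5=13260; k=2: 19800+6960+30·33·5=31710; k=3: 30240+3000+30·24·5=36840; k=4: 42840+0+30·25·5=46590 → min 13260 | B..F: k=2: 0+12405+20·33·33=34185; k=3: 15840+6960+20·24·33=38640; k=4: 27840+4125+20·25·33=48465; k=5: 10260+0+20·5·33=13560 → min 13560.
Length 6: A..F: k=1: 0+13560+30·20·33=33360; k=2: 19800+12405+30·33·33=64875; k=3: 30240+6960+30·24·33=60960; k=4: 42840+4125+30·25·33=71715; k=5: 13260+0+30·5·33=18210 → min 18210.
Optimal order: ((A(B(C(DE))))F) with cost 18210.

18210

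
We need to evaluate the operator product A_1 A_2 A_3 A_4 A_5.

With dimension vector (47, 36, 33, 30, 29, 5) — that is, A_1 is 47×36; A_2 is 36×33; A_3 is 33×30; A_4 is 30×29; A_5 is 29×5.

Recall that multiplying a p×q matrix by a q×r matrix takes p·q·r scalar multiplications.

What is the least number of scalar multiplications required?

23700

Adjacent pairs: A_1A_2 = 47·36·33 = 55836; A_2A_3 = 36·33·30 = 35640; A_3A_4 = 33·30·29 = 28710; A_4A_5 = 30·29·5 = 4350.
Length 3: A_1..A_3: k=1: 0+35640+47·36·30=86400; k=2: 55836+0+47·33·30=102366 → min 86400 | A_2..A_4: k=2: 0+28710+36·33·29=63162; k=3: 35640+0+36·30·29=66960 → min 63162 | A_3..A_5: k=3: 0+4350+33·30·5=9300; k=4: 28710+0+33·29·5=33495 → min 9300.
Length 4: A_1..A_4: k=1: 0+63162+47·36·29=112230; k=2: 55836+28710+47·33·29=129525; k=3: 86400+0+47·30·29=127290 → min 112230 | A_2..A_5: k=2: 0+9300+36·33·5=15240; k=3: 35640+4350+36·30·5=45390; k=4: 63162+0+36·29·5=68382 → min 15240.
Length 5: A_1..A_5: k=1: 0+15240+47·36·5=23700; k=2: 55836+9300+47·33·5=72891; k=3: 86400+4350+47·30·5=97800; k=4: 112230+0+47·29·5=119045 → min 23700.
Optimal order: (A_1 (A_2 (A_3 (A_4 A_5)))) with cost 23700.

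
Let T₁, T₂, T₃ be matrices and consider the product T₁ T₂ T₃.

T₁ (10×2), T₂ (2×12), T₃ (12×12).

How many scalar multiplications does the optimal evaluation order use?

528

Order (T₁ (T₂ T₃)): (T₂ T₃): 2×12 by 12×12 → 2×12, cost 2·12·12 = 288; (T₁ (T₂ T₃)): 10×2 by 2×12 → 10×12, cost 10·2·12 = 240; cumulative 528. Total 528.
Order ((T₁ T₂) T₃): (T₁ T₂): 10×2 by 2×12 → 10×12, cost 10·2·12 = 240; ((T₁ T₂) T₃): 10×12 by 12×12 → 10×12, cost 10·12·12 = 1440; cumulative 1680. Total 1680.
Minimum: 528.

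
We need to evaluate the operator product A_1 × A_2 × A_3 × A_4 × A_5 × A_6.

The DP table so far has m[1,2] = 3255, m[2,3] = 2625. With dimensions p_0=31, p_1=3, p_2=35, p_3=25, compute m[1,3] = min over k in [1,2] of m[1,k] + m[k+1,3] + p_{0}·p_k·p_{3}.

m[1,3] = min over k∈[1,2] of m[1,k]+m[k+1,3]+p_{0}·p_k·p_{3}.
k=1: 0 + 2625 + 31·3·25 = 4950; k=2: 3255 + 0 + 31·35·25 = 30380.
Minimum: 4950 at k=1.

4950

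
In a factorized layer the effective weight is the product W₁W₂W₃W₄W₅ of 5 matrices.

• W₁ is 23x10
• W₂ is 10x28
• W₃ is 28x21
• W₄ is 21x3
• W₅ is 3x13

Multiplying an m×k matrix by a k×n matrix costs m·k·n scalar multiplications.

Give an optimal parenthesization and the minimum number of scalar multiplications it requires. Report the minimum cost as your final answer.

4191

Adjacent pairs: W₁W₂ = 23·10·28 = 6440; W₂W₃ = 10·28·21 = 5880; W₃W₄ = 28·21·3 = 1764; W₄W₅ = 21·3·13 = 819.
Length 3: W₁..W₃: k=1: 0+5880+23·10·21=10710; k=2: 6440+0+23·28·21=19964 → min 10710 | W₂..W₄: k=2: 0+1764+10·28·3=2604; k=3: 5880+0+10·21·3=6510 → min 2604 | W₃..W₅: k=3: 0+819+28·21·13=8463; k=4: 1764+0+28·3·13=2856 → min 2856.
Length 4: W₁..W₄: k=1: 0+2604+23·10·3=3294; k=2: 6440+1764+23·28·3=10136; k=3: 10710+0+23·21·3=12159 → min 3294 | W₂..W₅: k=2: 0+2856+10·28·13=6496; k=3: 5880+819+10·21·13=9429; k=4: 2604+0+10·3·13=2994 → min 2994.
Length 5: W₁..W₅: k=1: 0+2994+23·10·13=5984; k=2: 6440+2856+23·28·13=17668; k=3: 10710+819+23·21·13=17808; k=4: 3294+0+23·3·13=4191 → min 4191.
Optimal parenthesization: ((W₁(W₂(W₃W₄)))W₅) with cost 4191.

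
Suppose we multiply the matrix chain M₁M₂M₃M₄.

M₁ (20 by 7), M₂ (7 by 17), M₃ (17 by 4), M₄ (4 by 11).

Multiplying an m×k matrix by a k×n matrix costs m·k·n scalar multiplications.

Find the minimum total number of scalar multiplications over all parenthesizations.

Adjacent pairs: M₁M₂ = 20·7·17 = 2380; M₂M₃ = 7·17·4 = 476; M₃M₄ = 17·4·11 = 748.
Length 3: M₁..M₃: k=1: 0+476+20·7·4=1036; k=2: 2380+0+20·17·4=3740 → min 1036 | M₂..M₄: k=2: 0+748+7·17·11=2057; k=3: 476+0+7·4·11=784 → min 784.
Length 4: M₁..M₄: k=1: 0+784+20·7·11=2324; k=2: 2380+748+20·17·11=6868; k=3: 1036+0+20·4·11=1916 → min 1916.
Optimal order: ((M₁(M₂M₃))M₄) with cost 1916.

1916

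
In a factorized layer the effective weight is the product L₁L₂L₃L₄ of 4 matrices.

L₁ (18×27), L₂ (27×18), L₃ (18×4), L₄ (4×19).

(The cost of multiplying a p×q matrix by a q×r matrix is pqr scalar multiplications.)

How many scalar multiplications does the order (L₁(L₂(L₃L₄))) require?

(L₃L₄): 18×4 by 4×19 → 18×19, cost 18·4·19 = 1368
(L₂(L₃L₄)): 27×18 by 18×19 → 27×19, cost 27·18·19 = 9234; cumulative 10602
(L₁(L₂(L₃L₄))): 18×27 by 27×19 → 18×19, cost 18·27·19 = 9234; cumulative 19836
Total: 19836 scalar multiplications.

19836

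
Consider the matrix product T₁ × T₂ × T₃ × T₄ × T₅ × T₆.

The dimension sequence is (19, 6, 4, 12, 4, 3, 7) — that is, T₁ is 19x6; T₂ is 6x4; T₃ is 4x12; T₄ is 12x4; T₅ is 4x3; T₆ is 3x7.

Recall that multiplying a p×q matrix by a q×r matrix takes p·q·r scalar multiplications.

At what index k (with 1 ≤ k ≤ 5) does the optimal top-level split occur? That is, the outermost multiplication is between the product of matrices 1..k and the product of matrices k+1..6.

5

Adjacent pairs: T₁T₂ = 19·6·4 = 456; T₂T₃ = 6·4·12 = 288; T₃T₄ = 4·12·4 = 192; T₄T₅ = 12·4·3 = 144; T₅T₆ = 4·3·7 = 84.
Length 3: T₁..T₃: k=1: 0+288+19·6·12=1656; k=2: 456+0+19·4·12=1368 → min 1368 | T₂..T₄: k=2: 0+192+6·4·4=288; k=3: 288+0+6·12·4=576 → min 288 | T₃..T₅: k=3: 0+144+4·12·3=288; k=4: 192+0+4·4·3=240 → min 240 | T₄..T₆: k=4: 0+84+12·4·7=420; k=5: 144+0+12·3·7=396 → min 396.
Length 4: T₁..T₄: k=1: 0+288+19·6·4=744; k=2: 456+192+19·4·4=952; k=3: 1368+0+19·12·4=2280 → min 744 | T₂..T₅: k=2: 0+240+6·4·3=312; k=3: 288+144+6·12·3=648; k=4: 288+0+6·4·3=360 → min 312 | T₃..T₆: k=3: 0+396+4·12·7=732; k=4: 192+84+4·4·7=388; k=5: 240+0+4·3·7=324 → min 324.
Length 5: T₁..T₅: k=1: 0+312+19·6·3=654; k=2: 456+240+19·4·3=924; k=3: 1368+144+19·12·3=2196; k=4: 744+0+19·4·3=972 → min 654 | T₂..T₆: k=2: 0+324+6·4·7=492; k=3: 288+396+6·12·7=1188; k=4: 288+84+6·4·7=540; k=5: 312+0+6·3·7=438 → min 438.
Top-level splits: k=1: (T₁..T₁)·(T₂..T₆) → 0+438+19·6·7 = 1236; k=2: (T₁..T₂)·(T₃..T₆) → 456+324+19·4·7 = 1312; k=3: (T₁..T₃)·(T₄..T₆) → 1368+396+19·12·7 = 3360; k=4: (T₁..T₄)·(T₅..T₆) → 744+84+19·4·7 = 1360; k=5: (T₁..T₅)·(T₆..T₆) → 654+0+19·3·7 = 1053.
Best split is after T₅, i.e. k = 5.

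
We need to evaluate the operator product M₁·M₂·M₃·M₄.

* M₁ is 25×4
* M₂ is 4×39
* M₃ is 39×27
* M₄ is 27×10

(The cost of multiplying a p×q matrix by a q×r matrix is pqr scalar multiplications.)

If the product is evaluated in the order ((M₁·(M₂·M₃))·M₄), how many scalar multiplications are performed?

(M₂·M₃): 4×39 by 39×27 → 4×27, cost 4·39·27 = 4212
(M₁·(M₂·M₃)): 25×4 by 4×27 → 25×27, cost 25·4·27 = 2700; cumulative 6912
((M₁·(M₂·M₃))·M₄): 25×27 by 27×10 → 25×10, cost 25·27·10 = 6750; cumulative 13662
Total: 13662 scalar multiplications.

13662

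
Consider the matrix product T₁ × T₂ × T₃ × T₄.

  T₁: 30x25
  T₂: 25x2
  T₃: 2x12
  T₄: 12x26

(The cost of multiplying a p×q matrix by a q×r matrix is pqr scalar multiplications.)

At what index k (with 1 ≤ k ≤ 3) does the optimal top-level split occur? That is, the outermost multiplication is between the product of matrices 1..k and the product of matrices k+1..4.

2

Adjacent pairs: T₁T₂ = 30·25·2 = 1500; T₂T₃ = 25·2·12 = 600; T₃T₄ = 2·12·26 = 624.
Length 3: T₁..T₃: k=1: 0+600+30·25·12=9600; k=2: 1500+0+30·2·12=2220 → min 2220 | T₂..T₄: k=2: 0+624+25·2·26=1924; k=3: 600+0+25·12·26=8400 → min 1924.
Top-level splits: k=1: (T₁..T₁)·(T₂..T₄) → 0+1924+30·25·26 = 21424; k=2: (T₁..T₂)·(T₃..T₄) → 1500+624+30·2·26 = 3684; k=3: (T₁..T₃)·(T₄..T₄) → 2220+0+30·12·26 = 11580.
Best split is after T₂, i.e. k = 2.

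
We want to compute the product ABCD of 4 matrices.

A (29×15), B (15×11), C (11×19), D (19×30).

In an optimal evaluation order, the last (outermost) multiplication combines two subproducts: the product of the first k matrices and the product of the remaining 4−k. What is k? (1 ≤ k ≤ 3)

2

Adjacent pairs: AB = 29·15·11 = 4785; BC = 15·11·19 = 3135; CD = 11·19·30 = 6270.
Length 3: A..C: k=1: 0+3135+29·15·19=11400; k=2: 4785+0+29·11·19=10846 → min 10846 | B..D: k=2: 0+6270+15·11·30=11220; k=3: 3135+0+15·19·30=11685 → min 11220.
Top-level splits: k=1: (A..A)·(B..D) → 0+11220+29·15·30 = 24270; k=2: (A..B)·(C..D) → 4785+6270+29·11·30 = 20625; k=3: (A..C)·(D..D) → 10846+0+29·19·30 = 27376.
Best split is after B, i.e. k = 2.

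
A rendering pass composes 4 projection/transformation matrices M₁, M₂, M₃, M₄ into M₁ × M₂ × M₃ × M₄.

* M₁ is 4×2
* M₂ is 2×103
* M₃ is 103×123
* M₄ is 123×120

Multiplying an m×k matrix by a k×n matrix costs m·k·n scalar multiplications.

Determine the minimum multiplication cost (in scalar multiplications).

Adjacent pairs: M₁M₂ = 4·2·103 = 824; M₂M₃ = 2·103·123 = 25338; M₃M₄ = 103·123·120 = 1520280.
Length 3: M₁..M₃: k=1: 0+25338+4·2·123=26322; k=2: 824+0+4·103·123=51500 → min 26322 | M₂..M₄: k=2: 0+1520280+2·103·120=1545000; k=3: 25338+0+2·123·120=54858 → min 54858.
Length 4: M₁..M₄: k=1: 0+54858+4·2·120=55818; k=2: 824+1520280+4·103·120=1570544; k=3: 26322+0+4·123·120=85362 → min 55818.
Optimal order: (M₁ × ((M₂ × M₃) × M₄)) with cost 55818.

55818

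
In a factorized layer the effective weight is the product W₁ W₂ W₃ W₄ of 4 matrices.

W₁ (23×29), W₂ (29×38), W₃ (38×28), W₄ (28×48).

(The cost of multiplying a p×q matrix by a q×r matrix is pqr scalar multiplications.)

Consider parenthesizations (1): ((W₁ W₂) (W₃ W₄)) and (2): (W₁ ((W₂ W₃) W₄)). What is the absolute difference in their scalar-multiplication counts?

16522

Order (1) = ((W₁ W₂) (W₃ W₄)): (W₁ W₂): 23×29 by 29×38 → 23×38, cost 23·29·38 = 25346; (W₃ W₄): 38×28 by 28×48 → 38×48, cost 38·28·48 = 51072; ((W₁ W₂) (W₃ W₄)): 23×38 by 38×48 → 23×48, cost 23·38·48 = 41952; cumulative 118370. Total 118370.
Order (2) = (W₁ ((W₂ W₃) W₄)): (W₂ W₃): 29×38 by 38×28 → 29×28, cost 29·38·28 = 30856; ((W₂ W₃) W₄): 29×28 by 28×48 → 29×48, cost 29·28·48 = 38976; cumulative 69832; (W₁ ((W₂ W₃) W₄)): 23×29 by 29×48 → 23×48, cost 23·29·48 = 32016; cumulative 101848. Total 101848.
Difference: |118370 − 101848| = 16522.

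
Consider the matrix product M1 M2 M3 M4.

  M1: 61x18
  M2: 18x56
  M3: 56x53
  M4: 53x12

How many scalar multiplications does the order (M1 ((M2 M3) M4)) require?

78048

(M2 M3): 18×56 by 56×53 → 18×53, cost 18·56·53 = 53424
((M2 M3) M4): 18×53 by 53×12 → 18×12, cost 18·53·12 = 11448; cumulative 64872
(M1 ((M2 M3) M4)): 61×18 by 18×12 → 61×12, cost 61·18·12 = 13176; cumulative 78048
Total: 78048 scalar multiplications.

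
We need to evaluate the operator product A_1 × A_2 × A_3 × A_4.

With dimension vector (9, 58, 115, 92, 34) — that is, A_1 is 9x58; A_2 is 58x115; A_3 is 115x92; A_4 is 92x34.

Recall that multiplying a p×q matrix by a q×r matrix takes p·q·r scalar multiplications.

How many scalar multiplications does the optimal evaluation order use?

Adjacent pairs: A_1A_2 = 9·58·115 = 60030; A_2A_3 = 58·115·92 = 613640; A_3A_4 = 115·92·34 = 359720.
Length 3: A_1..A_3: k=1: 0+613640+9·58·92=661664; k=2: 60030+0+9·115·92=155250 → min 155250 | A_2..A_4: k=2: 0+359720+58·115·34=586500; k=3: 613640+0+58·92·34=795064 → min 586500.
Length 4: A_1..A_4: k=1: 0+586500+9·58·34=604248; k=2: 60030+359720+9·115·34=454940; k=3: 155250+0+9·92·34=183402 → min 183402.
Optimal order: (((A_1 × A_2) × A_3) × A_4) with cost 183402.

183402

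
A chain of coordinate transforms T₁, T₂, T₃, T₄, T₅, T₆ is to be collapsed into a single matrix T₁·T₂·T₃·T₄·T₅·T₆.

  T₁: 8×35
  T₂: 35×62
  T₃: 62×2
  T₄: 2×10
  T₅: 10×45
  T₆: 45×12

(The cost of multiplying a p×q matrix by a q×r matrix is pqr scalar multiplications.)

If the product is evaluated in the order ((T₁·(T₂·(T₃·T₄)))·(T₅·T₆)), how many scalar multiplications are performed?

32100

(T₃·T₄): 62×2 by 2×10 → 62×10, cost 62·2·10 = 1240
(T₂·(T₃·T₄)): 35×62 by 62×10 → 35×10, cost 35·62·10 = 21700; cumulative 22940
(T₁·(T₂·(T₃·T₄))): 8×35 by 35×10 → 8×10, cost 8·35·10 = 2800; cumulative 25740
(T₅·T₆): 10×45 by 45×12 → 10×12, cost 10·45·12 = 5400
((T₁·(T₂·(T₃·T₄)))·(T₅·T₆)): 8×10 by 10×12 → 8×12, cost 8·10·12 = 960; cumulative 32100
Total: 32100 scalar multiplications.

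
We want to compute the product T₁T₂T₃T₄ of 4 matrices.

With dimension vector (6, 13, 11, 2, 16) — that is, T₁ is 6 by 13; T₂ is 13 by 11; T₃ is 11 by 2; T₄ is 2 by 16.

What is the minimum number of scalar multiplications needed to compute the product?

Adjacent pairs: T₁T₂ = 6·13·11 = 858; T₂T₃ = 13·11·2 = 286; T₃T₄ = 11·2·16 = 352.
Length 3: T₁..T₃: k=1: 0+286+6·13·2=442; k=2: 858+0+6·11·2=990 → min 442 | T₂..T₄: k=2: 0+352+13·11·16=2640; k=3: 286+0+13·2·16=702 → min 702.
Length 4: T₁..T₄: k=1: 0+702+6·13·16=1950; k=2: 858+352+6·11·16=2266; k=3: 442+0+6·2·16=634 → min 634.
Optimal order: ((T₁(T₂T₃))T₄) with cost 634.

634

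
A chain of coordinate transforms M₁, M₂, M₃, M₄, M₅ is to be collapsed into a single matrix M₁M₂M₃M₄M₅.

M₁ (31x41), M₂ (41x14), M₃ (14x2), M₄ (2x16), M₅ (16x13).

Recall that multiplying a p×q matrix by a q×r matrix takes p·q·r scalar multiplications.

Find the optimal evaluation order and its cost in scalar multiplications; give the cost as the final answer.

4912

Adjacent pairs: M₁M₂ = 31·41·14 = 17794; M₂M₃ = 41·14·2 = 1148; M₃M₄ = 14·2·16 = 448; M₄M₅ = 2·16·13 = 416.
Length 3: M₁..M₃: k=1: 0+1148+31·41·2=3690; k=2: 17794+0+31·14·2=18662 → min 3690 | M₂..M₄: k=2: 0+448+41·14·16=9632; k=3: 1148+0+41·2·16=2460 → min 2460 | M₃..M₅: k=3: 0+416+14·2·13=780; k=4: 448+0+14·16·13=3360 → min 780.
Length 4: M₁..M₄: k=1: 0+2460+31·41·16=22796; k=2: 17794+448+31·14·16=25186; k=3: 3690+0+31·2·16=4682 → min 4682 | M₂..M₅: k=2: 0+780+41·14·13=8242; k=3: 1148+416+41·2·13=2630; k=4: 2460+0+41·16·13=10988 → min 2630.
Length 5: M₁..M₅: k=1: 0+2630+31·41·13=19153; k=2: 17794+780+31·14·13=24216; k=3: 3690+416+31·2·13=4912; k=4: 4682+0+31·16·13=11130 → min 4912.
Optimal parenthesization: ((M₁(M₂M₃))(M₄M₅)) with cost 4912.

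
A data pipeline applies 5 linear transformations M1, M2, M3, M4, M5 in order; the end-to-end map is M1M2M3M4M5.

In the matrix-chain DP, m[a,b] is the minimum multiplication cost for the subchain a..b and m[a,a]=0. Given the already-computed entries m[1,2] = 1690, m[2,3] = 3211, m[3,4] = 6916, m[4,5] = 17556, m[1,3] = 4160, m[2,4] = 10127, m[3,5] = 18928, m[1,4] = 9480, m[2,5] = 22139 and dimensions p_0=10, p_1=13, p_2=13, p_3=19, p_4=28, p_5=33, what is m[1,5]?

m[1,5] = min over k∈[1,4] of m[1,k]+m[k+1,5]+p_{0}·p_k·p_{5}.
k=1: 0 + 22139 + 10·13·33 = 26429; k=2: 1690 + 18928 + 10·13·33 = 24908; k=3: 4160 + 17556 + 10·19·33 = 27986; k=4: 9480 + 0 + 10·28·33 = 18720.
Minimum: 18720 at k=4.

18720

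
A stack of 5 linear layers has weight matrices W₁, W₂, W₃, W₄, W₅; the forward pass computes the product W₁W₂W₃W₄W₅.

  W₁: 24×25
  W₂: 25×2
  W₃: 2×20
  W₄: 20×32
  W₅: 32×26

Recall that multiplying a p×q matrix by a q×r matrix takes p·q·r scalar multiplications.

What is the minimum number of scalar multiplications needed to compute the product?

Adjacent pairs: W₁W₂ = 24·25·2 = 1200; W₂W₃ = 25·2·20 = 1000; W₃W₄ = 2·20·32 = 1280; W₄W₅ = 20·32·26 = 16640.
Length 3: W₁..W₃: k=1: 0+1000+24·25·20=13000; k=2: 1200+0+24·2·20=2160 → min 2160 | W₂..W₄: k=2: 0+1280+25·2·32=2880; k=3: 1000+0+25·20·32=17000 → min 2880 | W₃..W₅: k=3: 0+16640+2·20·26=17680; k=4: 1280+0+2·32·26=2944 → min 2944.
Length 4: W₁..W₄: k=1: 0+2880+24·25·32=22080; k=2: 1200+1280+24·2·32=4016; k=3: 2160+0+24·20·32=17520 → min 4016 | W₂..W₅: k=2: 0+2944+25·2·26=4244; k=3: 1000+16640+25·20·26=30640; k=4: 2880+0+25·32·26=23680 → min 4244.
Length 5: W₁..W₅: k=1: 0+4244+24·25·26=19844; k=2: 1200+2944+24·2·26=5392; k=3: 2160+16640+24·20·26=31280; k=4: 4016+0+24·32·26=23984 → min 5392.
Optimal order: ((W₁W₂)((W₃W₄)W₅)) with cost 5392.

5392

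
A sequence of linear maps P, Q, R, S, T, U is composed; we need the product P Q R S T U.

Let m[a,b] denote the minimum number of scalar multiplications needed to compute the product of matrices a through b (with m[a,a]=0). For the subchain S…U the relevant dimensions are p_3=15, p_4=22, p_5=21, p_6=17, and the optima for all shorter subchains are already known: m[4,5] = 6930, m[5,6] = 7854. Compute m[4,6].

12285

m[4,6] = min over k∈[4,5] of m[4,k]+m[k+1,6]+p_{3}·p_k·p_{6}.
k=4: 0 + 7854 + 15·22·17 = 13464; k=5: 6930 + 0 + 15·21·17 = 12285.
Minimum: 12285 at k=5.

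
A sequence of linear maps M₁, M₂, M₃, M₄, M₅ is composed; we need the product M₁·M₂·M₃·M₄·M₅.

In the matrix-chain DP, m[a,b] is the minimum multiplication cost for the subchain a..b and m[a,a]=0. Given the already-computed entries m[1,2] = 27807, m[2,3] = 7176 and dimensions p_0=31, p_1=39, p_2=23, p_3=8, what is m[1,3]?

m[1,3] = min over k∈[1,2] of m[1,k]+m[k+1,3]+p_{0}·p_k·p_{3}.
k=1: 0 + 7176 + 31·39·8 = 16848; k=2: 27807 + 0 + 31·23·8 = 33511.
Minimum: 16848 at k=1.

16848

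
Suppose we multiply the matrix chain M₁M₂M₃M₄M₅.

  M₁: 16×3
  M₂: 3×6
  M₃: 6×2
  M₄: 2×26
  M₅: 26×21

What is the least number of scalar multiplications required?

Adjacent pairs: M₁M₂ = 16·3·6 = 288; M₂M₃ = 3·6·2 = 36; M₃M₄ = 6·2·26 = 312; M₄M₅ = 2·26·21 = 1092.
Length 3: M₁..M₃: k=1: 0+36+16·3·2=132; k=2: 288+0+16·6·2=480 → min 132 | M₂..M₄: k=2: 0+312+3·6·26=780; k=3: 36+0+3·2·26=192 → min 192 | M₃..M₅: k=3: 0+1092+6·2·21=1344; k=4: 312+0+6·26·21=3588 → min 1344.
Length 4: M₁..M₄: k=1: 0+192+16·3·26=1440; k=2: 288+312+16·6·26=3096; k=3: 132+0+16·2·26=964 → min 964 | M₂..M₅: k=2: 0+1344+3·6·21=1722; k=3: 36+1092+3·2·21=1254; k=4: 192+0+3·26·21=1830 → min 1254.
Length 5: M₁..M₅: k=1: 0+1254+16·3·21=2262; k=2: 288+1344+16·6·21=3648; k=3: 132+1092+16·2·21=1896; k=4: 964+0+16·26·21=9700 → min 1896.
Optimal order: ((M₁(M₂M₃))(M₄M₅)) with cost 1896.

1896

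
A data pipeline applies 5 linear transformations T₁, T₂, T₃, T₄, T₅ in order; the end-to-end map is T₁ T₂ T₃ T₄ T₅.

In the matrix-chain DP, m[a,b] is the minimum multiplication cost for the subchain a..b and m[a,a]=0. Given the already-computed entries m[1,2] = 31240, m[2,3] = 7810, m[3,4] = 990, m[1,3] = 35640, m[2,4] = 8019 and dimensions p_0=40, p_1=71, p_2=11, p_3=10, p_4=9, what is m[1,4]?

m[1,4] = min over k∈[1,3] of m[1,k]+m[k+1,4]+p_{0}·p_k·p_{4}.
k=1: 0 + 8019 + 40·71·9 = 33579; k=2: 31240 + 990 + 40·11·9 = 36190; k=3: 35640 + 0 + 40·10·9 = 39240.
Minimum: 33579 at k=1.

33579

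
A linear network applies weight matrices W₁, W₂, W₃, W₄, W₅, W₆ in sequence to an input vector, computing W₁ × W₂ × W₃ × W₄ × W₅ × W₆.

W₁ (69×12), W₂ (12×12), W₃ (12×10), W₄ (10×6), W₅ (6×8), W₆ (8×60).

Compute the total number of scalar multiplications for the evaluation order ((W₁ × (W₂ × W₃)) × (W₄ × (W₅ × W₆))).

(W₂ × W₃): 12×12 by 12×10 → 12×10, cost 12·12·10 = 1440
(W₁ × (W₂ × W₃)): 69×12 by 12×10 → 69×10, cost 69·12·10 = 8280; cumulative 9720
(W₅ × W₆): 6×8 by 8×60 → 6×60, cost 6·8·60 = 2880
(W₄ × (W₅ × W₆)): 10×6 by 6×60 → 10×60, cost 10·6·60 = 3600; cumulative 6480
((W₁ × (W₂ × W₃)) × (W₄ × (W₅ × W₆))): 69×10 by 10×60 → 69×60, cost 69·10·60 = 41400; cumulative 57600
Total: 57600 scalar multiplications.

57600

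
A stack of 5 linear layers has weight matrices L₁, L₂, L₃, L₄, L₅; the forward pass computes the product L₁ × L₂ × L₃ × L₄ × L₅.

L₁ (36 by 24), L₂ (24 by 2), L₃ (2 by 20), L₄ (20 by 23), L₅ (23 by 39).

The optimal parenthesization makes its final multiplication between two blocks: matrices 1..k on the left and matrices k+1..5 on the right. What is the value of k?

2

Adjacent pairs: L₁L₂ = 36·24·2 = 1728; L₂L₃ = 24·2·20 = 960; L₃L₄ = 2·20·23 = 920; L₄L₅ = 20·23·39 = 17940.
Length 3: L₁..L₃: k=1: 0+960+36·24·20=18240; k=2: 1728+0+36·2·20=3168 → min 3168 | L₂..L₄: k=2: 0+920+24·2·23=2024; k=3: 960+0+24·20·23=12000 → min 2024 | L₃..L₅: k=3: 0+17940+2·20·39=19500; k=4: 920+0+2·23·39=2714 → min 2714.
Length 4: L₁..L₄: k=1: 0+2024+36·24·23=21896; k=2: 1728+920+36·2·23=4304; k=3: 3168+0+36·20·23=19728 → min 4304 | L₂..L₅: k=2: 0+2714+24·2·39=4586; k=3: 960+17940+24·20·39=37620; k=4: 2024+0+24·23·39=23552 → min 4586.
Top-level splits: k=1: (L₁..L₁)·(L₂..L₅) → 0+4586+36·24·39 = 38282; k=2: (L₁..L₂)·(L₃..L₅) → 1728+2714+36·2·39 = 7250; k=3: (L₁..L₃)·(L₄..L₅) → 3168+17940+36·20·39 = 49188; k=4: (L₁..L₄)·(L₅..L₅) → 4304+0+36·23·39 = 36596.
Best split is after L₂, i.e. k = 2.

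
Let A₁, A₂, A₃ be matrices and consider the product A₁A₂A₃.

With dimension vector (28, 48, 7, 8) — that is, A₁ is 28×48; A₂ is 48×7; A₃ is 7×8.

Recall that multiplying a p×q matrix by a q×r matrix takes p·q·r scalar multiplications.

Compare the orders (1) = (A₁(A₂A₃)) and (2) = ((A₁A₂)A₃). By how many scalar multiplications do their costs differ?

2464

Order (1) = (A₁(A₂A₃)): (A₂A₃): 48×7 by 7×8 → 48×8, cost 48·7·8 = 2688; (A₁(A₂A₃)): 28×48 by 48×8 → 28×8, cost 28·48·8 = 10752; cumulative 13440. Total 13440.
Order (2) = ((A₁A₂)A₃): (A₁A₂): 28×48 by 48×7 → 28×7, cost 28·48·7 = 9408; ((A₁A₂)A₃): 28×7 by 7×8 → 28×8, cost 28·7·8 = 1568; cumulative 10976. Total 10976.
Difference: |13440 − 10976| = 2464.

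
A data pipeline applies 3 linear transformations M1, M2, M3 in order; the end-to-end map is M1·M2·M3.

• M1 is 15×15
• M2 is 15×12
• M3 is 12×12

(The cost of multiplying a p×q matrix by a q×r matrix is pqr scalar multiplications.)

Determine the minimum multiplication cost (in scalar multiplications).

4860

Order (M1·(M2·M3)): (M2·M3): 15×12 by 12×12 → 15×12, cost 15·12·12 = 2160; (M1·(M2·M3)): 15×15 by 15×12 → 15×12, cost 15·15·12 = 2700; cumulative 4860. Total 4860.
Order ((M1·M2)·M3): (M1·M2): 15×15 by 15×12 → 15×12, cost 15·15·12 = 2700; ((M1·M2)·M3): 15×12 by 12×12 → 15×12, cost 15·12·12 = 2160; cumulative 4860. Total 4860.
Minimum: 4860.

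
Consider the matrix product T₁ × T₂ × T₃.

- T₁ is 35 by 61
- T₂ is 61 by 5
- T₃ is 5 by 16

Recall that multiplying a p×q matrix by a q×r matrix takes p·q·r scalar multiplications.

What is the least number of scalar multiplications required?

13475

Order (T₁ × (T₂ × T₃)): (T₂ × T₃): 61×5 by 5×16 → 61×16, cost 61·5·16 = 4880; (T₁ × (T₂ × T₃)): 35×61 by 61×16 → 35×16, cost 35·61·16 = 34160; cumulative 39040. Total 39040.
Order ((T₁ × T₂) × T₃): (T₁ × T₂): 35×61 by 61×5 → 35×5, cost 35·61·5 = 10675; ((T₁ × T₂) × T₃): 35×5 by 5×16 → 35×16, cost 35·5·16 = 2800; cumulative 13475. Total 13475.
Minimum: 13475.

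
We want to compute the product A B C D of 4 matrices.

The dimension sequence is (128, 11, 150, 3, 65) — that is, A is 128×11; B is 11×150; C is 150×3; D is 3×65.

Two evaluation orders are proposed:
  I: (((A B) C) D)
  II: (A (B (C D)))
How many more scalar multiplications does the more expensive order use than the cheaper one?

Order I = (((A B) C) D): (A B): 128×11 by 11×150 → 128×150, cost 128·11·150 = 211200; ((A B) C): 128×150 by 150×3 → 128×3, cost 128·150·3 = 57600; cumulative 268800; (((A B) C) D): 128×3 by 3×65 → 128×65, cost 128·3·65 = 24960; cumulative 293760. Total 293760.
Order II = (A (B (C D))): (C D): 150×3 by 3×65 → 150×65, cost 150·3·65 = 29250; (B (C D)): 11×150 by 150×65 → 11×65, cost 11·150·65 = 107250; cumulative 136500; (A (B (C D))): 128×11 by 11×65 → 128×65, cost 128·11·65 = 91520; cumulative 228020. Total 228020.
Difference: |293760 − 228020| = 65740.

65740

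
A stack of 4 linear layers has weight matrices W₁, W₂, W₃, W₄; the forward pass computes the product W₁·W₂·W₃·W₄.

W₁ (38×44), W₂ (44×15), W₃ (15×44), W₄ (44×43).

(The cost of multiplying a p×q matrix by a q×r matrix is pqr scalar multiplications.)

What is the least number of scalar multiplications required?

77970

Adjacent pairs: W₁W₂ = 38·44·15 = 25080; W₂W₃ = 44·15·44 = 29040; W₃W₄ = 15·44·43 = 28380.
Length 3: W₁..W₃: k=1: 0+29040+38·44·44=102608; k=2: 25080+0+38·15·44=50160 → min 50160 | W₂..W₄: k=2: 0+28380+44·15·43=56760; k=3: 29040+0+44·44·43=112288 → min 56760.
Length 4: W₁..W₄: k=1: 0+56760+38·44·43=128656; k=2: 25080+28380+38·15·43=77970; k=3: 50160+0+38·44·43=122056 → min 77970.
Optimal order: ((W₁·W₂)·(W₃·W₄)) with cost 77970.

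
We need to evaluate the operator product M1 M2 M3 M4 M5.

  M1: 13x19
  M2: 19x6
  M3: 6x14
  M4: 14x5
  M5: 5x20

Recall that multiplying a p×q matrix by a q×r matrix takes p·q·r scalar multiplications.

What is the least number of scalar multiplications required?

Adjacent pairs: M1M2 = 13·19·6 = 1482; M2M3 = 19·6·14 = 1596; M3M4 = 6·14·5 = 420; M4M5 = 14·5·20 = 1400.
Length 3: M1..M3: k=1: 0+1596+13·19·14=5054; k=2: 1482+0+13·6·14=2574 → min 2574 | M2..M4: k=2: 0+420+19·6·5=990; k=3: 1596+0+19·14·5=2926 → min 990 | M3..M5: k=3: 0+1400+6·14·20=3080; k=4: 420+0+6·5·20=1020 → min 1020.
Length 4: M1..M4: k=1: 0+990+13·19·5=2225; k=2: 1482+420+13·6·5=2292; k=3: 2574+0+13·14·5=3484 → min 2225 | M2..M5: k=2: 0+1020+19·6·20=3300; k=3: 1596+1400+19·14·20=8316; k=4: 990+0+19·5·20=2890 → min 2890.
Length 5: M1..M5: k=1: 0+2890+13·19·20=7830; k=2: 1482+1020+13·6·20=4062; k=3: 2574+1400+13·14·20=7614; k=4: 2225+0+13·5·20=3525 → min 3525.
Optimal order: ((M1 (M2 (M3 M4))) M5) with cost 3525.

3525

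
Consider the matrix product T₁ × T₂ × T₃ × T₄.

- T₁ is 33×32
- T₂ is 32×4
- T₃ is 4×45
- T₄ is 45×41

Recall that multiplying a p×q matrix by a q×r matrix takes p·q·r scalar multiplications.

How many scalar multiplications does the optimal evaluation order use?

Adjacent pairs: T₁T₂ = 33·32·4 = 4224; T₂T₃ = 32·4·45 = 5760; T₃T₄ = 4·45·41 = 7380.
Length 3: T₁..T₃: k=1: 0+5760+33·32·45=53280; k=2: 4224+0+33·4·45=10164 → min 10164 | T₂..T₄: k=2: 0+7380+32·4·41=12628; k=3: 5760+0+32·45·41=64800 → min 12628.
Length 4: T₁..T₄: k=1: 0+12628+33·32·41=55924; k=2: 4224+7380+33·4·41=17016; k=3: 10164+0+33·45·41=71049 → min 17016.
Optimal order: ((T₁ × T₂) × (T₃ × T₄)) with cost 17016.

17016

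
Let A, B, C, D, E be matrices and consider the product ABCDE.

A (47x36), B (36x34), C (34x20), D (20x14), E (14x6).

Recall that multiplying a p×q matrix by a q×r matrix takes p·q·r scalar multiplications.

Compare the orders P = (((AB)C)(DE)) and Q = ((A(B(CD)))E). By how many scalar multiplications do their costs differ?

42516

Order P = (((AB)C)(DE)): (AB): 47×36 by 36×34 → 47×34, cost 47·36·34 = 57528; ((AB)C): 47×34 by 34×20 → 47×20, cost 47·34·20 = 31960; cumulative 89488; (DE): 20×14 by 14×6 → 20×6, cost 20·14·6 = 1680; (((AB)C)(DE)): 47×20 by 20×6 → 47×6, cost 47·20·6 = 5640; cumulative 96808. Total 96808.
Order Q = ((A(B(CD)))E): (CD): 34×20 by 20×14 → 34×14, cost 34·20·14 = 9520; (B(CD)): 36×34 by 34×14 → 36×14, cost 36·34·14 = 17136; cumulative 26656; (A(B(CD))): 47×36 by 36×14 → 47×14, cost 47·36·14 = 23688; cumulative 50344; ((A(B(CD)))E): 47×14 by 14×6 → 47×6, cost 47·14·6 = 3948; cumulative 54292. Total 54292.
Difference: |96808 − 54292| = 42516.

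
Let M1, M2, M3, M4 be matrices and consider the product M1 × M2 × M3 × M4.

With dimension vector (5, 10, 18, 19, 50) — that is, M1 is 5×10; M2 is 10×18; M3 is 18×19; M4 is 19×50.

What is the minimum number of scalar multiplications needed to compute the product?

Adjacent pairs: M1M2 = 5·10·18 = 900; M2M3 = 10·18·19 = 3420; M3M4 = 18·19·50 = 17100.
Length 3: M1..M3: k=1: 0+3420+5·10·19=4370; k=2: 900+0+5·18·19=2610 → min 2610 | M2..M4: k=2: 0+17100+10·18·50=26100; k=3: 3420+0+10·19·50=12920 → min 12920.
Length 4: M1..M4: k=1: 0+12920+5·10·50=15420; k=2: 900+17100+5·18·50=22500; k=3: 2610+0+5·19·50=7360 → min 7360.
Optimal order: (((M1 × M2) × M3) × M4) with cost 7360.

7360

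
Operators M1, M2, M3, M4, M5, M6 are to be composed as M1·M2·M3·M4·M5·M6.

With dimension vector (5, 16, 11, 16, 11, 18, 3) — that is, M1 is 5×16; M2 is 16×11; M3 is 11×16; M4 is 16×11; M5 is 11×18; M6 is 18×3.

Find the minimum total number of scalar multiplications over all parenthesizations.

Adjacent pairs: M1M2 = 5·16·11 = 880; M2M3 = 16·11·16 = 2816; M3M4 = 11·16·11 = 1936; M4M5 = 16·11·18 = 3168; M5M6 = 11·18·3 = 594.
Length 3: M1..M3: k=1: 0+2816+5·16·16=4096; k=2: 880+0+5·11·16=1760 → min 1760 | M2..M4: k=2: 0+1936+16·11·11=3872; k=3: 2816+0+16·16·11=5632 → min 3872 | M3..M5: k=3: 0+3168+11·16·18=6336; k=4: 1936+0+11·11·18=4114 → min 4114 | M4..M6: k=4: 0+594+16·11·3=1122; k=5: 3168+0+16·18·3=4032 → min 1122.
Length 4: M1..M4: k=1: 0+3872+5·16·11=4752; k=2: 880+1936+5·11·11=3421; k=3: 1760+0+5·16·11=2640 → min 2640 | M2..M5: k=2: 0+4114+16·11·18=7282; k=3: 2816+3168+16·16·18=10592; k=4: 3872+0+16·11·18=7040 → min 7040 | M3..M6: k=3: 0+1122+11·16·3=1650; k=4: 1936+594+11·11·3=2893; k=5: 4114+0+11·18·3=4708 → min 1650.
Length 5: M1..M5: k=1: 0+7040+5·16·18=8480; k=2: 880+4114+5·11·18=5984; k=3: 1760+3168+5·16·18=6368; k=4: 2640+0+5·11·18=3630 → min 3630 | M2..M6: k=2: 0+1650+16·11·3=2178; k=3: 2816+1122+16·16·3=4706; k=4: 3872+594+16·11·3=4994; k=5: 7040+0+16·18·3=7904 → min 2178.
Length 6: M1..M6: k=1: 0+2178+5·16·3=2418; k=2: 880+1650+5·11·3=2695; k=3: 1760+1122+5·16·3=3122; k=4: 2640+594+5·11·3=3399; k=5: 3630+0+5·18·3=3900 → min 2418.
Optimal order: (M1·(M2·(M3·(M4·(M5·M6))))) with cost 2418.

2418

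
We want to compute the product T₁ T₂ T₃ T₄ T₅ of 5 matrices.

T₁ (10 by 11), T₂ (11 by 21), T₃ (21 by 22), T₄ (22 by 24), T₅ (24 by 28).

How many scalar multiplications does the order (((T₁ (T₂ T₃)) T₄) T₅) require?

19502

(T₂ T₃): 11×21 by 21×22 → 11×22, cost 11·21·22 = 5082
(T₁ (T₂ T₃)): 10×11 by 11×22 → 10×22, cost 10·11·22 = 2420; cumulative 7502
((T₁ (T₂ T₃)) T₄): 10×22 by 22×24 → 10×24, cost 10·22·24 = 5280; cumulative 12782
(((T₁ (T₂ T₃)) T₄) T₅): 10×24 by 24×28 → 10×28, cost 10·24·28 = 6720; cumulative 19502
Total: 19502 scalar multiplications.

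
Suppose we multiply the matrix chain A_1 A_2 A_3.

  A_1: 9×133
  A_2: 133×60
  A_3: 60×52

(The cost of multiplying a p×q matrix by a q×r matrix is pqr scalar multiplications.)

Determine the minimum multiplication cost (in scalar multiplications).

99900

Order (A_1 (A_2 A_3)): (A_2 A_3): 133×60 by 60×52 → 133×52, cost 133·60·52 = 414960; (A_1 (A_2 A_3)): 9×133 by 133×52 → 9×52, cost 9·133·52 = 62244; cumulative 477204. Total 477204.
Order ((A_1 A_2) A_3): (A_1 A_2): 9×133 by 133×60 → 9×60, cost 9·133·60 = 71820; ((A_1 A_2) A_3): 9×60 by 60×52 → 9×52, cost 9·60·52 = 28080; cumulative 99900. Total 99900.
Minimum: 99900.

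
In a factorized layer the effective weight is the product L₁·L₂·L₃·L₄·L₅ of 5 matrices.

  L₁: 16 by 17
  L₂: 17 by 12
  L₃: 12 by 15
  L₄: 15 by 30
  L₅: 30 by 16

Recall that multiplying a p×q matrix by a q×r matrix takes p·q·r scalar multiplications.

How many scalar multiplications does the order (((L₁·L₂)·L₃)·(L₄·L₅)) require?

17184

(L₁·L₂): 16×17 by 17×12 → 16×12, cost 16·17·12 = 3264
((L₁·L₂)·L₃): 16×12 by 12×15 → 16×15, cost 16·12·15 = 2880; cumulative 6144
(L₄·L₅): 15×30 by 30×16 → 15×16, cost 15·30·16 = 7200
(((L₁·L₂)·L₃)·(L₄·L₅)): 16×15 by 15×16 → 16×16, cost 16·15·16 = 3840; cumulative 17184
Total: 17184 scalar multiplications.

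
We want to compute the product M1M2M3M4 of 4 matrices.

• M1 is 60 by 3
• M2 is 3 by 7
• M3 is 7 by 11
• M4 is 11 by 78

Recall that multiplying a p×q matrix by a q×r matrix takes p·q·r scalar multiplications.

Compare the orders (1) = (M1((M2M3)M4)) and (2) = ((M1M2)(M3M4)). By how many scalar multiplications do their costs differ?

23181

Order (1) = (M1((M2M3)M4)): (M2M3): 3×7 by 7×11 → 3×11, cost 3·7·11 = 231; ((M2M3)M4): 3×11 by 11×78 → 3×78, cost 3·11·78 = 2574; cumulative 2805; (M1((M2M3)M4)): 60×3 by 3×78 → 60×78, cost 60·3·78 = 14040; cumulative 16845. Total 16845.
Order (2) = ((M1M2)(M3M4)): (M1M2): 60×3 by 3×7 → 60×7, cost 60·3·7 = 1260; (M3M4): 7×11 by 11×78 → 7×78, cost 7·11·78 = 6006; ((M1M2)(M3M4)): 60×7 by 7×78 → 60×78, cost 60·7·78 = 32760; cumulative 40026. Total 40026.
Difference: |16845 − 40026| = 23181.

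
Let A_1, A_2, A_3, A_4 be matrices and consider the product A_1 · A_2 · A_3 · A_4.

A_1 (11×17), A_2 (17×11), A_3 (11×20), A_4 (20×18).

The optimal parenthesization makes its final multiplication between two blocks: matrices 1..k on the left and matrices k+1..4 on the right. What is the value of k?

2

Adjacent pairs: A_1A_2 = 11·17·11 = 2057; A_2A_3 = 17·11·20 = 3740; A_3A_4 = 11·20·18 = 3960.
Length 3: A_1..A_3: k=1: 0+3740+11·17·20=7480; k=2: 2057+0+11·11·20=4477 → min 4477 | A_2..A_4: k=2: 0+3960+17·11·18=7326; k=3: 3740+0+17·20·18=9860 → min 7326.
Top-level splits: k=1: (A_1..A_1)·(A_2..A_4) → 0+7326+11·17·18 = 10692; k=2: (A_1..A_2)·(A_3..A_4) → 2057+3960+11·11·18 = 8195; k=3: (A_1..A_3)·(A_4..A_4) → 4477+0+11·20·18 = 8437.
Best split is after A_2, i.e. k = 2.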